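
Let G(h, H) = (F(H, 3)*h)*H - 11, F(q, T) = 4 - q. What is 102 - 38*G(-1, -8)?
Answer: -3128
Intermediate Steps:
G(h, H) = -11 + H*h*(4 - H) (G(h, H) = ((4 - H)*h)*H - 11 = (h*(4 - H))*H - 11 = H*h*(4 - H) - 11 = -11 + H*h*(4 - H))
102 - 38*G(-1, -8) = 102 - 38*(-11 - 1*(-8)*(-1)*(-4 - 8)) = 102 - 38*(-11 - 1*(-8)*(-1)*(-12)) = 102 - 38*(-11 + 96) = 102 - 38*85 = 102 - 3230 = -3128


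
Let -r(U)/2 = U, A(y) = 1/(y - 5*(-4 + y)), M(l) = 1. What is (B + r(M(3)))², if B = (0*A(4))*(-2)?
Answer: 4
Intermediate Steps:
A(y) = 1/(20 - 4*y) (A(y) = 1/(y + (20 - 5*y)) = 1/(20 - 4*y))
r(U) = -2*U
B = 0 (B = (0*(-1/(-20 + 4*4)))*(-2) = (0*(-1/(-20 + 16)))*(-2) = (0*(-1/(-4)))*(-2) = (0*(-1*(-¼)))*(-2) = (0*(¼))*(-2) = 0*(-2) = 0)
(B + r(M(3)))² = (0 - 2*1)² = (0 - 2)² = (-2)² = 4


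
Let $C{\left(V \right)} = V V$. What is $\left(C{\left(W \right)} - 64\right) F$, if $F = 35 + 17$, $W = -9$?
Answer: $884$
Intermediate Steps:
$F = 52$
$C{\left(V \right)} = V^{2}$
$\left(C{\left(W \right)} - 64\right) F = \left(\left(-9\right)^{2} - 64\right) 52 = \left(81 - 64\right) 52 = 17 \cdot 52 = 884$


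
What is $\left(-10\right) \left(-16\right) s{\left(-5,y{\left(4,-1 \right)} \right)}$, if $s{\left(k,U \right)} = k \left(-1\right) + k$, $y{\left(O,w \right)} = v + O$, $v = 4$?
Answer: $0$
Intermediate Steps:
$y{\left(O,w \right)} = 4 + O$
$s{\left(k,U \right)} = 0$ ($s{\left(k,U \right)} = - k + k = 0$)
$\left(-10\right) \left(-16\right) s{\left(-5,y{\left(4,-1 \right)} \right)} = \left(-10\right) \left(-16\right) 0 = 160 \cdot 0 = 0$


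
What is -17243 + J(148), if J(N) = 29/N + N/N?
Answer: -2551787/148 ≈ -17242.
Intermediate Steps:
J(N) = 1 + 29/N (J(N) = 29/N + 1 = 1 + 29/N)
-17243 + J(148) = -17243 + (29 + 148)/148 = -17243 + (1/148)*177 = -17243 + 177/148 = -2551787/148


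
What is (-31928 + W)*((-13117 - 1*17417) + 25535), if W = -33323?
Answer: 326189749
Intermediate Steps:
(-31928 + W)*((-13117 - 1*17417) + 25535) = (-31928 - 33323)*((-13117 - 1*17417) + 25535) = -65251*((-13117 - 17417) + 25535) = -65251*(-30534 + 25535) = -65251*(-4999) = 326189749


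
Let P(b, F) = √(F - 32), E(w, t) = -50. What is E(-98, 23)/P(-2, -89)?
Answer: 50*I/11 ≈ 4.5455*I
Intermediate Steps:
P(b, F) = √(-32 + F)
E(-98, 23)/P(-2, -89) = -50/√(-32 - 89) = -50*(-I/11) = -(-50)*I/11 = 50*I/11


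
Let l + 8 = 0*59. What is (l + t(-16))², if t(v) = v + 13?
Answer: 121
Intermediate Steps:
t(v) = 13 + v
l = -8 (l = -8 + 0*59 = -8 + 0 = -8)
(l + t(-16))² = (-8 + (13 - 16))² = (-8 - 3)² = (-11)² = 121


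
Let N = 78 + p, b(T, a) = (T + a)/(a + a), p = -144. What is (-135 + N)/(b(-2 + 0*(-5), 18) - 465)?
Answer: 1809/4181 ≈ 0.43267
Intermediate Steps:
b(T, a) = (T + a)/(2*a) (b(T, a) = (T + a)/((2*a)) = (T + a)*(1/(2*a)) = (T + a)/(2*a))
N = -66 (N = 78 - 144 = -66)
(-135 + N)/(b(-2 + 0*(-5), 18) - 465) = (-135 - 66)/((1/2)*((-2 + 0*(-5)) + 18)/18 - 465) = -201/((1/2)*(1/18)*((-2 + 0) + 18) - 465) = -201/((1/2)*(1/18)*(-2 + 18) - 465) = -201/((1/2)*(1/18)*16 - 465) = -201/(4/9 - 465) = -201/(-4181/9) = -201*(-9/4181) = 1809/4181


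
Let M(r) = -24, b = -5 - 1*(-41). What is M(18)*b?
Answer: -864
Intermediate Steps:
b = 36 (b = -5 + 41 = 36)
M(18)*b = -24*36 = -864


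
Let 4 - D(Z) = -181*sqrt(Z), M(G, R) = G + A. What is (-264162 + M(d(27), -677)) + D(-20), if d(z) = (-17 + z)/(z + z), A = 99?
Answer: -7129588/27 + 362*I*sqrt(5) ≈ -2.6406e+5 + 809.46*I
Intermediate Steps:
d(z) = (-17 + z)/(2*z) (d(z) = (-17 + z)/((2*z)) = (-17 + z)*(1/(2*z)) = (-17 + z)/(2*z))
M(G, R) = 99 + G (M(G, R) = G + 99 = 99 + G)
D(Z) = 4 + 181*sqrt(Z) (D(Z) = 4 - (-181)*sqrt(Z) = 4 + 181*sqrt(Z))
(-264162 + M(d(27), -677)) + D(-20) = (-264162 + (99 + (1/2)*(-17 + 27)/27)) + (4 + 181*sqrt(-20)) = (-264162 + (99 + (1/2)*(1/27)*10)) + (4 + 181*(2*I*sqrt(5))) = (-264162 + (99 + 5/27)) + (4 + 362*I*sqrt(5)) = (-264162 + 2678/27) + (4 + 362*I*sqrt(5)) = -7129696/27 + (4 + 362*I*sqrt(5)) = -7129588/27 + 362*I*sqrt(5)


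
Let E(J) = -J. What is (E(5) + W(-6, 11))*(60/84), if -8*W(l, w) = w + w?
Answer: -155/28 ≈ -5.5357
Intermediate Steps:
W(l, w) = -w/4 (W(l, w) = -(w + w)/8 = -w/4)
(E(5) + W(-6, 11))*(60/84) = (-1*5 - 1/4*11)*(60/84) = (-5 - 11/4)*(60*(1/84)) = -31/4*5/7 = -155/28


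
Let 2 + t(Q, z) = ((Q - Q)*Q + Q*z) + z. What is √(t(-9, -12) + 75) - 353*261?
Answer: -92120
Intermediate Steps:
t(Q, z) = -2 + z + Q*z (t(Q, z) = -2 + (((Q - Q)*Q + Q*z) + z) = -2 + ((0*Q + Q*z) + z) = -2 + ((0 + Q*z) + z) = -2 + (Q*z + z) = -2 + (z + Q*z) = -2 + z + Q*z)
√(t(-9, -12) + 75) - 353*261 = √((-2 - 12 - 9*(-12)) + 75) - 353*261 = √((-2 - 12 + 108) + 75) - 92133 = √(94 + 75) - 92133 = √169 - 92133 = 13 - 92133 = -92120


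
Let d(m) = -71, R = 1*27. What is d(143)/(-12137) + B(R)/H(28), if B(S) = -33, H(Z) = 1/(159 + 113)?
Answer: -108941641/12137 ≈ -8976.0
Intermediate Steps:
H(Z) = 1/272
R = 27
d(143)/(-12137) + B(R)/H(28) = -71/(-12137) - 33/1/272 = -71*(-1/12137) - 33*272 = 71/12137 - 8976 = -108941641/12137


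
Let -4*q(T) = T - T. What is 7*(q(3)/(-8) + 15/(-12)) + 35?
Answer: 105/4 ≈ 26.250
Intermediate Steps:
q(T) = 0 (q(T) = -(T - T)/4 = -1/4*0 = 0)
7*(q(3)/(-8) + 15/(-12)) + 35 = 7*(0/(-8) + 15/(-12)) + 35 = 7*(0*(-1/8) + 15*(-1/12)) + 35 = 7*(0 - 5/4) + 35 = 7*(-5/4) + 35 = -35/4 + 35 = 105/4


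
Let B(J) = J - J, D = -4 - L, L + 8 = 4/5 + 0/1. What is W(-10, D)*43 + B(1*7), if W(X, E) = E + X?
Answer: -1462/5 ≈ -292.40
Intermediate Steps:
L = -36/5 (L = -8 + (4/5 + 0/1) = -8 + (4*(1/5) + 0*1) = -8 + (4/5 + 0) = -8 + 4/5 = -36/5 ≈ -7.2000)
D = 16/5 (D = -4 - 1*(-36/5) = -4 + 36/5 = 16/5 ≈ 3.2000)
B(J) = 0
W(-10, D)*43 + B(1*7) = (16/5 - 10)*43 + 0 = -34/5*43 + 0 = -1462/5 + 0 = -1462/5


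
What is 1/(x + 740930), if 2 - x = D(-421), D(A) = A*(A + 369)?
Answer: 1/719040 ≈ 1.3907e-6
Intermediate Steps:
D(A) = A*(369 + A)
x = -21890 (x = 2 - (-421)*(369 - 421) = 2 - (-421)*(-52) = 2 - 1*21892 = 2 - 21892 = -21890)
1/(x + 740930) = 1/(-21890 + 740930) = 1/719040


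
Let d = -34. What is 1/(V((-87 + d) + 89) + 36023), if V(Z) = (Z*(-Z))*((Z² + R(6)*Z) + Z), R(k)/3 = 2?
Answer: -1/783177 ≈ -1.2769e-6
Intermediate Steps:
R(k) = 6 (R(k) = 3*2 = 6)
V(Z) = -Z²*(Z² + 7*Z) (V(Z) = (Z*(-Z))*((Z² + 6*Z) + Z) = (-Z²)*(Z² + 7*Z) = -Z²*(Z² + 7*Z))
1/(V((-87 + d) + 89) + 36023) = 1/(((-87 - 34) + 89)³*(-7 - ((-87 - 34) + 89)) + 36023) = 1/((-121 + 89)³*(-7 - (-121 + 89)) + 36023) = 1/((-32)³*(-7 - 1*(-32)) + 36023) = 1/(-32768*(-7 + 32) + 36023) = 1/(-32768*25 + 36023) = 1/(-819200 + 36023) = 1/(-783177) = -1/783177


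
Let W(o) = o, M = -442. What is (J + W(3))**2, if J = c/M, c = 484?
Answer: 177241/48841 ≈ 3.6289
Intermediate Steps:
J = -242/221 (J = 484/(-442) = 484*(-1/442) = -242/221 ≈ -1.0950)
(J + W(3))**2 = (-242/221 + 3)**2 = (421/221)**2 = 177241/48841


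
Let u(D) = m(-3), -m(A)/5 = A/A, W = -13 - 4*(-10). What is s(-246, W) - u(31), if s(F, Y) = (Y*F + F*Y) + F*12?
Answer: -16231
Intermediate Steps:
W = 27 (W = -13 + 40 = 27)
m(A) = -5 (m(A) = -5*A/A = -5*1 = -5)
s(F, Y) = 12*F + 2*F*Y (s(F, Y) = (F*Y + F*Y) + 12*F = 2*F*Y + 12*F = 12*F + 2*F*Y)
u(D) = -5
s(-246, W) - u(31) = 2*(-246)*(6 + 27) - 1*(-5) = 2*(-246)*33 + 5 = -16236 + 5 = -16231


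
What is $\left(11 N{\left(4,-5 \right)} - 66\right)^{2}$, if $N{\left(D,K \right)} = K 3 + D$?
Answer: $34969$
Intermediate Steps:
$N{\left(D,K \right)} = D + 3 K$ ($N{\left(D,K \right)} = 3 K + D = D + 3 K$)
$\left(11 N{\left(4,-5 \right)} - 66\right)^{2} = \left(11 \left(4 + 3 \left(-5\right)\right) - 66\right)^{2} = \left(11 \left(4 - 15\right) + \left(-77 + 11\right)\right)^{2} = \left(11 \left(-11\right) - 66\right)^{2} = \left(-121 - 66\right)^{2} = \left(-187\right)^{2} = 34969$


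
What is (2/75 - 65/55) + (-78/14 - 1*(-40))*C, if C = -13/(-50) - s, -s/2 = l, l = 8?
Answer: 6452447/11550 ≈ 558.65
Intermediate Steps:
s = -16 (s = -2*8 = -16)
C = 813/50 (C = -13/(-50) - 1*(-16) = -13*(-1/50) + 16 = 13/50 + 16 = 813/50 ≈ 16.260)
(2/75 - 65/55) + (-78/14 - 1*(-40))*C = (2/75 - 65/55) + (-78/14 - 1*(-40))*(813/50) = (2*(1/75) - 65*1/55) + (-78*1/14 + 40)*(813/50) = (2/75 - 13/11) + (-39/7 + 40)*(813/50) = -953/825 + (241/7)*(813/50) = -953/825 + 195933/350 = 6452447/11550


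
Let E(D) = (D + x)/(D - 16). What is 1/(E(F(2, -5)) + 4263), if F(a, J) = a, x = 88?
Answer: 7/29796 ≈ 0.00023493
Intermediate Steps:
E(D) = (88 + D)/(-16 + D) (E(D) = (D + 88)/(D - 16) = (88 + D)/(-16 + D))
1/(E(F(2, -5)) + 4263) = 1/((88 + 2)/(-16 + 2) + 4263) = 1/(90/(-14) + 4263) = 1/(-1/14*90 + 4263) = 1/(-45/7 + 4263) = 1/(29796/7) = 7/29796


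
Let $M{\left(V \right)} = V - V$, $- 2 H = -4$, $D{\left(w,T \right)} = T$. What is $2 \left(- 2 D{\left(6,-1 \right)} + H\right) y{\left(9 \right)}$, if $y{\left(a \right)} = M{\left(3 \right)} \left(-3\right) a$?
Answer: $0$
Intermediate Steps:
$H = 2$ ($H = \left(- \frac{1}{2}\right) \left(-4\right) = 2$)
$M{\left(V \right)} = 0$
$y{\left(a \right)} = 0$ ($y{\left(a \right)} = 0 \left(-3\right) a = 0 a = 0$)
$2 \left(- 2 D{\left(6,-1 \right)} + H\right) y{\left(9 \right)} = 2 \left(\left(-2\right) \left(-1\right) + 2\right) 0 = 2 \left(2 + 2\right) 0 = 2 \cdot 4 \cdot 0 = 8 \cdot 0 = 0$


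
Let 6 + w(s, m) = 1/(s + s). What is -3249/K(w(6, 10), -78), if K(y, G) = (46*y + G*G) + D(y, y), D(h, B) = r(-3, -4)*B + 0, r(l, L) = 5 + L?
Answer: -38988/69671 ≈ -0.55960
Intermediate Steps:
w(s, m) = -6 + 1/(2*s) (w(s, m) = -6 + 1/(s + s) = -6 + 1/(2*s))
D(h, B) = B (D(h, B) = (5 - 4)*B + 0 = 1*B + 0 = B + 0 = B)
K(y, G) = G² + 47*y (K(y, G) = (46*y + G*G) + y = (46*y + G²) + y = (G² + 46*y) + y = G² + 47*y)
-3249/K(w(6, 10), -78) = -3249/((-78)² + 47*(-6 + (½)/6)) = -3249/(6084 + 47*(-6 + (½)*(⅙))) = -3249/(6084 + 47*(-6 + 1/12)) = -3249/(6084 + 47*(-71/12)) = -3249/(6084 - 3337/12) = -3249/69671/12 = -3249*12/69671 = -38988/69671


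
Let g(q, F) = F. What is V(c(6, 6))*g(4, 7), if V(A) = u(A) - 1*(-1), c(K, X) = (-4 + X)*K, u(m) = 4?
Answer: 35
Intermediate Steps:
c(K, X) = K*(-4 + X)
V(A) = 5 (V(A) = 4 - 1*(-1) = 4 + 1 = 5)
V(c(6, 6))*g(4, 7) = 5*7 = 35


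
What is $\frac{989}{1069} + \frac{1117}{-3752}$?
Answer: $\frac{2516655}{4010888} \approx 0.62746$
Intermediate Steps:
$\frac{989}{1069} + \frac{1117}{-3752} = 989 \cdot \frac{1}{1069} + 1117 \left(- \frac{1}{3752}\right) = \frac{989}{1069} - \frac{1117}{3752} = \frac{2516655}{4010888}$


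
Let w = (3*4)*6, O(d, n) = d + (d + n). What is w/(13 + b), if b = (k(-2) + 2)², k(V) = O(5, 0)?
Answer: 72/157 ≈ 0.45860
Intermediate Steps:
O(d, n) = n + 2*d
k(V) = 10 (k(V) = 0 + 2*5 = 0 + 10 = 10)
w = 72 (w = 12*6 = 72)
b = 144 (b = (10 + 2)² = 12² = 144)
w/(13 + b) = 72/(13 + 144) = 72/157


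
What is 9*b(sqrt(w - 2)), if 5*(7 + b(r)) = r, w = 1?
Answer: -63 + 9*I/5 ≈ -63.0 + 1.8*I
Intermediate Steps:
b(r) = -7 + r/5
9*b(sqrt(w - 2)) = 9*(-7 + sqrt(1 - 2)/5) = 9*(-7 + sqrt(-1)/5) = 9*(-7 + I/5) = -63 + 9*I/5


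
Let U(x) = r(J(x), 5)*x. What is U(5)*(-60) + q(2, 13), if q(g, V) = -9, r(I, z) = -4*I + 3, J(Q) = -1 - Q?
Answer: -8109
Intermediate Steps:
r(I, z) = 3 - 4*I
U(x) = x*(7 + 4*x) (U(x) = (3 - 4*(-1 - x))*x = (3 + (4 + 4*x))*x = (7 + 4*x)*x = x*(7 + 4*x))
U(5)*(-60) + q(2, 13) = (5*(7 + 4*5))*(-60) - 9 = (5*(7 + 20))*(-60) - 9 = (5*27)*(-60) - 9 = 135*(-60) - 9 = -8100 - 9 = -8109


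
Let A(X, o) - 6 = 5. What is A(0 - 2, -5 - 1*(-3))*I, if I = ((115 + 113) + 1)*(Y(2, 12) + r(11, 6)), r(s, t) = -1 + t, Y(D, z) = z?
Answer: 42823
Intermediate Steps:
A(X, o) = 11 (A(X, o) = 6 + 5 = 11)
I = 3893 (I = ((115 + 113) + 1)*(12 + (-1 + 6)) = (228 + 1)*(12 + 5) = 229*17 = 3893)
A(0 - 2, -5 - 1*(-3))*I = 11*3893 = 42823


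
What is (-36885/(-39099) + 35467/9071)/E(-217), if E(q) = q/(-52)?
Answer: 29836006512/25654248431 ≈ 1.1630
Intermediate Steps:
E(q) = -q/52 (E(q) = q*(-1/52) = -q/52)
(-36885/(-39099) + 35467/9071)/E(-217) = (-36885/(-39099) + 35467/9071)/((-1/52*(-217))) = (-36885*(-1/39099) + 35467*(1/9071))/(217/52) = (12295/13033 + 35467/9071)*(52/217) = (573769356/118222343)*(52/217) = 29836006512/25654248431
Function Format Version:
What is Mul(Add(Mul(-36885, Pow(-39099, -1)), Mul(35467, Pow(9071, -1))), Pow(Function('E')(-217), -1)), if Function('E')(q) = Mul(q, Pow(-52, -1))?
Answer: Rational(29836006512, 25654248431) ≈ 1.1630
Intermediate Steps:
Function('E')(q) = Mul(Rational(-1, 52), q) (Function('E')(q) = Mul(q, Rational(-1, 52)) = Mul(Rational(-1, 52), q))
Mul(Add(Mul(-36885, Pow(-39099, -1)), Mul(35467, Pow(9071, -1))), Pow(Function('E')(-217), -1)) = Mul(Add(Mul(-36885, Pow(-39099, -1)), Mul(35467, Pow(9071, -1))), Pow(Mul(Rational(-1, 52), -217), -1)) = Mul(Add(Mul(-36885, Rational(-1, 39099)), Mul(35467, Rational(1, 9071))), Pow(Rational(217, 52), -1)) = Mul(Add(Rational(12295, 13033), Rational(35467, 9071)), Rational(52, 217)) = Mul(Rational(573769356, 118222343), Rational(52, 217)) = Rational(29836006512, 25654248431)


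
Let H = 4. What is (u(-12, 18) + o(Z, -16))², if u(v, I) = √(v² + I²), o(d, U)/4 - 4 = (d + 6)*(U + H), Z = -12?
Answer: 92884 + 3648*√13 ≈ 1.0604e+5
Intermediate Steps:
o(d, U) = 16 + 4*(4 + U)*(6 + d) (o(d, U) = 16 + 4*((d + 6)*(U + 4)) = 16 + 4*((6 + d)*(4 + U)) = 16 + 4*((4 + U)*(6 + d)) = 16 + 4*(4 + U)*(6 + d))
u(v, I) = √(I² + v²)
(u(-12, 18) + o(Z, -16))² = (√(18² + (-12)²) + (112 + 16*(-12) + 24*(-16) + 4*(-16)*(-12)))² = (√(324 + 144) + (112 - 192 - 384 + 768))² = (√468 + 304)² = (6*√13 + 304)² = (304 + 6*√13)²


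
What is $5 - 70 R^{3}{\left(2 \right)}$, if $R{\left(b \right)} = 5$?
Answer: $-8745$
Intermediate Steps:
$5 - 70 R^{3}{\left(2 \right)} = 5 - 70 \cdot 5^{3} = 5 - 8750 = -8745$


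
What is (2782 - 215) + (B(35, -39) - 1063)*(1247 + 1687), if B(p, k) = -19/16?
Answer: -24958073/8 ≈ -3.1198e+6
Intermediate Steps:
B(p, k) = -19/16 (B(p, k) = -19*1/16 = -19/16)
(2782 - 215) + (B(35, -39) - 1063)*(1247 + 1687) = (2782 - 215) + (-19/16 - 1063)*(1247 + 1687) = 2567 - 17027/16*2934 = 2567 - 24978609/8 = -24958073/8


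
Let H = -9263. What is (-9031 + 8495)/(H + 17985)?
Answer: -268/4361 ≈ -0.061454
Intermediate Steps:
(-9031 + 8495)/(H + 17985) = (-9031 + 8495)/(-9263 + 17985) = -536/8722 = -536*1/8722 = -268/4361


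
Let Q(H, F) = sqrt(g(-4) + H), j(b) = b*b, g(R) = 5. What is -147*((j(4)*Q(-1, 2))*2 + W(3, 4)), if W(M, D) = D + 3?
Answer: -10437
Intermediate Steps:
j(b) = b**2
Q(H, F) = sqrt(5 + H)
W(M, D) = 3 + D
-147*((j(4)*Q(-1, 2))*2 + W(3, 4)) = -147*((4**2*sqrt(5 - 1))*2 + (3 + 4)) = -147*((16*sqrt(4))*2 + 7) = -147*((16*2)*2 + 7) = -147*(32*2 + 7) = -147*(64 + 7) = -147*71 = -10437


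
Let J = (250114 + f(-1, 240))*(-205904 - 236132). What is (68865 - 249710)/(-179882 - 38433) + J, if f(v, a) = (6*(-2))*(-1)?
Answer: -4827586344815199/43663 ≈ -1.1056e+11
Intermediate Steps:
f(v, a) = 12 (f(v, a) = -12*(-1) = 12)
J = -110564696536 (J = (250114 + 12)*(-205904 - 236132) = 250126*(-442036) = -110564696536)
(68865 - 249710)/(-179882 - 38433) + J = (68865 - 249710)/(-179882 - 38433) - 110564696536 = -180845/(-218315) - 110564696536 = -180845*(-1/218315) - 110564696536 = 36169/43663 - 110564696536 = -4827586344815199/43663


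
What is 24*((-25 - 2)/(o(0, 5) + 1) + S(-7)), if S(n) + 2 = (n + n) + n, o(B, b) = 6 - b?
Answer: -876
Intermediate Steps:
S(n) = -2 + 3*n (S(n) = -2 + ((n + n) + n) = -2 + (2*n + n) = -2 + 3*n)
24*((-25 - 2)/(o(0, 5) + 1) + S(-7)) = 24*((-25 - 2)/((6 - 1*5) + 1) + (-2 + 3*(-7))) = 24*(-27/((6 - 5) + 1) + (-2 - 21)) = 24*(-27/(1 + 1) - 23) = 24*(-27/2 - 23) = 24*(-73/2) = -876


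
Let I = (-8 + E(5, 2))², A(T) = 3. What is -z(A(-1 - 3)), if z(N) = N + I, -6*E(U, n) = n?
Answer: -652/9 ≈ -72.444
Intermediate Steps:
E(U, n) = -n/6
I = 625/9 (I = (-8 - ⅙*2)² = (-8 - ⅓)² = (-25/3)² = 625/9 ≈ 69.444)
z(N) = 625/9 + N (z(N) = N + 625/9 = 625/9 + N)
-z(A(-1 - 3)) = -(625/9 + 3) = -1*652/9 = -652/9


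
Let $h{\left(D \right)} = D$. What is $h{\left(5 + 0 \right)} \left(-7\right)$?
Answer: $-35$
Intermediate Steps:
$h{\left(5 + 0 \right)} \left(-7\right) = \left(5 + 0\right) \left(-7\right) = 5 \left(-7\right) = -35$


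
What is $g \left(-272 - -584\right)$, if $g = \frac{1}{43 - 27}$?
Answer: $\frac{39}{2} \approx 19.5$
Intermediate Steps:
$g = \frac{1}{16} \approx 0.0625$
$g \left(-272 - -584\right) = \frac{-272 - -584}{16} = \frac{-272 + 584}{16} = \frac{1}{16} \cdot 312 = \frac{39}{2}$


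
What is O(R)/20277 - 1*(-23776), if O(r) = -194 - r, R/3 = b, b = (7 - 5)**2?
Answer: 482105746/20277 ≈ 23776.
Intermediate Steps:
b = 4 (b = 2**2 = 4)
R = 12 (R = 3*4 = 12)
O(R)/20277 - 1*(-23776) = (-194 - 1*12)/20277 - 1*(-23776) = (-194 - 12)*(1/20277) + 23776 = -206*1/20277 + 23776 = -206/20277 + 23776 = 482105746/20277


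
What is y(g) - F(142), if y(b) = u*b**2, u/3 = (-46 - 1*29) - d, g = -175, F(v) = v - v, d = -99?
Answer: 2205000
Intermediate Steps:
F(v) = 0
u = 72 (u = 3*((-46 - 1*29) - 1*(-99)) = 3*((-46 - 29) + 99) = 3*(-75 + 99) = 3*24 = 72)
y(b) = 72*b**2
y(g) - F(142) = 72*(-175)**2 - 1*0 = 72*30625 + 0 = 2205000 + 0 = 2205000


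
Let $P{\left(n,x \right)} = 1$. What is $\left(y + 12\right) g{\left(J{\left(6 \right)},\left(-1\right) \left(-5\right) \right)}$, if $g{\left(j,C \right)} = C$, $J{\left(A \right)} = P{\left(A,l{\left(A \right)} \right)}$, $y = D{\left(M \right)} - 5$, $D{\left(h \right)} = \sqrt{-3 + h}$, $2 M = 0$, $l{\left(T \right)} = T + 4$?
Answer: $35 + 5 i \sqrt{3} \approx 35.0 + 8.6602 i$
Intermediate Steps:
$l{\left(T \right)} = 4 + T$
$M = 0$ ($M = \frac{1}{2} \cdot 0 = 0$)
$y = -5 + i \sqrt{3}$ ($y = \sqrt{-3 + 0} - 5 = \sqrt{-3} - 5 = i \sqrt{3} - 5 = -5 + i \sqrt{3} \approx -5.0 + 1.732 i$)
$J{\left(A \right)} = 1$
$\left(y + 12\right) g{\left(J{\left(6 \right)},\left(-1\right) \left(-5\right) \right)} = \left(\left(-5 + i \sqrt{3}\right) + 12\right) \left(\left(-1\right) \left(-5\right)\right) = \left(7 + i \sqrt{3}\right) 5 = 35 + 5 i \sqrt{3}$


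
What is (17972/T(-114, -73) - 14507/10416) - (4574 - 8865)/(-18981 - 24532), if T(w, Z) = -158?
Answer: -4126136545901/35805281232 ≈ -115.24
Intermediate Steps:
(17972/T(-114, -73) - 14507/10416) - (4574 - 8865)/(-18981 - 24532) = (17972/(-158) - 14507/10416) - (4574 - 8865)/(-18981 - 24532) = (17972*(-1/158) - 14507*1/10416) - (-4291)/(-43513) = (-8986/79 - 14507/10416) - (-4291)*(-1)/43513 = -94744229/822864 - 1*4291/43513 = -94744229/822864 - 4291/43513 = -4126136545901/35805281232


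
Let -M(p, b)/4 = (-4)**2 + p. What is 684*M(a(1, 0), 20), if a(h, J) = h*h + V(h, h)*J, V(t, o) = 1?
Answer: -46512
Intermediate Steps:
a(h, J) = J + h**2 (a(h, J) = h*h + 1*J = h**2 + J = J + h**2)
M(p, b) = -64 - 4*p (M(p, b) = -4*((-4)**2 + p) = -4*(16 + p) = -64 - 4*p)
684*M(a(1, 0), 20) = 684*(-64 - 4*(0 + 1**2)) = 684*(-64 - 4*(0 + 1)) = 684*(-64 - 4*1) = 684*(-64 - 4) = 684*(-68) = -46512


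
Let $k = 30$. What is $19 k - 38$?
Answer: $532$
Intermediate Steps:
$19 k - 38 = 19 \cdot 30 - 38 = 570 - 38 = 532$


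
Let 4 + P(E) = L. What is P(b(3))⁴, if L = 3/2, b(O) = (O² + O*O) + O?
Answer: 625/16 ≈ 39.063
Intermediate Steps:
b(O) = O + 2*O² (b(O) = (O² + O²) + O = 2*O² + O = O + 2*O²)
L = 3/2 (L = 3*(½) = 3/2 ≈ 1.5000)
P(E) = -5/2 (P(E) = -4 + 3/2 = -5/2)
P(b(3))⁴ = (-5/2)⁴ = 625/16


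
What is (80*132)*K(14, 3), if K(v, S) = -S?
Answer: -31680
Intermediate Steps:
(80*132)*K(14, 3) = (80*132)*(-1*3) = 10560*(-3) = -31680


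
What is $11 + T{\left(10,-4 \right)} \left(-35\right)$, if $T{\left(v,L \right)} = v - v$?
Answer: $11$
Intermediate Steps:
$T{\left(v,L \right)} = 0$
$11 + T{\left(10,-4 \right)} \left(-35\right) = 11 + 0 \left(-35\right) = 11 + 0 = 11$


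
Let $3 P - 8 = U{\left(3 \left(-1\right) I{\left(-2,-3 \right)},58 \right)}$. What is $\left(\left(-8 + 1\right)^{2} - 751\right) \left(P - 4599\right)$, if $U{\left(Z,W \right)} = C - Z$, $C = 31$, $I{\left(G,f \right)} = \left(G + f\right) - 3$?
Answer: $3224988$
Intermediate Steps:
$I{\left(G,f \right)} = -3 + G + f$
$U{\left(Z,W \right)} = 31 - Z$
$P = 5$ ($P = \frac{8}{3} + \frac{31 - 3 \left(-1\right) \left(-3 - 2 - 3\right)}{3} = \frac{8}{3} + \frac{31 - \left(-3\right) \left(-8\right)}{3} = \frac{8}{3} + \frac{31 - 24}{3} = \frac{8}{3} + \frac{1}{3} \cdot 7 = \frac{8}{3} + \frac{7}{3} = 5$)
$\left(\left(-8 + 1\right)^{2} - 751\right) \left(P - 4599\right) = \left(\left(-8 + 1\right)^{2} - 751\right) \left(5 - 4599\right) = \left(\left(-7\right)^{2} - 751\right) \left(-4594\right) = \left(49 - 751\right) \left(-4594\right) = \left(-702\right) \left(-4594\right) = 3224988$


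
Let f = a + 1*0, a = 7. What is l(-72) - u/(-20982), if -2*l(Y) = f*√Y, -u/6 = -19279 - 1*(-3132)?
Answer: 16147/3497 - 21*I*√2 ≈ 4.6174 - 29.698*I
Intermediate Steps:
u = 96882 (u = -6*(-19279 - 1*(-3132)) = -6*(-19279 + 3132) = -6*(-16147) = 96882)
f = 7 (f = 7 + 1*0 = 7 + 0 = 7)
l(Y) = -7*√Y/2
l(-72) - u/(-20982) = -21*I*√2 - 96882/(-20982) = -21*I*√2 - 96882*(-1)/20982 = -21*I*√2 - 1*(-16147/3497) = -21*I*√2 + 16147/3497 = 16147/3497 - 21*I*√2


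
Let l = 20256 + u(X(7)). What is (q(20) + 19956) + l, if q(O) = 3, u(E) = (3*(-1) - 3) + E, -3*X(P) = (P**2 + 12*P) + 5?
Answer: 40163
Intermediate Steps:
X(P) = -5/3 - 4*P - P**2/3 (X(P) = -((P**2 + 12*P) + 5)/3 = -(5 + P**2 + 12*P)/3 = -5/3 - 4*P - P**2/3)
u(E) = -6 + E (u(E) = (-3 - 3) + E = -6 + E)
l = 20204 (l = 20256 + (-6 + (-5/3 - 4*7 - 1/3*7**2)) = 20256 + (-6 + (-5/3 - 28 - 1/3*49)) = 20256 + (-6 + (-5/3 - 28 - 49/3)) = 20256 + (-6 - 46) = 20256 - 52 = 20204)
(q(20) + 19956) + l = (3 + 19956) + 20204 = 19959 + 20204 = 40163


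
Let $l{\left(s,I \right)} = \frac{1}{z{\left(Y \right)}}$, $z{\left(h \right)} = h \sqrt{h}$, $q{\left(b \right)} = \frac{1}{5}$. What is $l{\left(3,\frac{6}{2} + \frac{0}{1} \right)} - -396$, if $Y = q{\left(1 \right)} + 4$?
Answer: $396 + \frac{5 \sqrt{105}}{441} \approx 396.12$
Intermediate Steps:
$q{\left(b \right)} = \frac{1}{5}$
$Y = \frac{21}{5}$ ($Y = \frac{1}{5} + 4 = \frac{21}{5} \approx 4.2$)
$z{\left(h \right)} = h^{\frac{3}{2}}$
$l{\left(s,I \right)} = \frac{5 \sqrt{105}}{441}$ ($l{\left(s,I \right)} = \frac{1}{\left(\frac{21}{5}\right)^{\frac{3}{2}}} = \frac{1}{\frac{21}{25} \sqrt{105}} = \frac{5 \sqrt{105}}{441}$)
$l{\left(3,\frac{6}{2} + \frac{0}{1} \right)} - -396 = \frac{5 \sqrt{105}}{441} - -396 = \frac{5 \sqrt{105}}{441} + 396 = 396 + \frac{5 \sqrt{105}}{441}$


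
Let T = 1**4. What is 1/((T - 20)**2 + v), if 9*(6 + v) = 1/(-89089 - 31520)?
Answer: 1085481/385345754 ≈ 0.0028169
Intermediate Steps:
v = -6512887/1085481 (v = -6 + 1/(9*(-89089 - 31520)) = -6 + (1/9)/(-120609) = -6 + (1/9)*(-1/120609) = -6 - 1/1085481 = -6512887/1085481 ≈ -6.0000)
T = 1
1/((T - 20)**2 + v) = 1/((1 - 20)**2 - 6512887/1085481) = 1/((-19)**2 - 6512887/1085481) = 1/(361 - 6512887/1085481) = 1/(385345754/1085481) = 1085481/385345754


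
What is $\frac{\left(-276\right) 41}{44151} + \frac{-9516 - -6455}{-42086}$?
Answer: $- \frac{113699655}{619379662} \approx -0.18357$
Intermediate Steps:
$\frac{\left(-276\right) 41}{44151} + \frac{-9516 - -6455}{-42086} = \left(-11316\right) \frac{1}{44151} + \left(-9516 + 6455\right) \left(- \frac{1}{42086}\right) = - \frac{3772}{14717} - - \frac{3061}{42086} = - \frac{3772}{14717} + \frac{3061}{42086} = - \frac{113699655}{619379662}$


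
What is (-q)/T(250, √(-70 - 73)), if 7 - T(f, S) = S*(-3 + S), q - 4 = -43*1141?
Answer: 272550/881 - 5451*I*√143/881 ≈ 309.36 - 73.989*I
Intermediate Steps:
q = -49059 (q = 4 - 43*1141 = 4 - 49063 = -49059)
T(f, S) = 7 - S*(-3 + S)
(-q)/T(250, √(-70 - 73)) = (-1*(-49059))/(7 - (√(-70 - 73))² + 3*√(-70 - 73)) = 49059/(7 - (√(-143))² + 3*√(-143)) = 49059/(7 - (I*√143)² + 3*(I*√143)) = 49059/(7 - 1*(-143) + 3*I*√143) = 49059/(7 + 143 + 3*I*√143) = 49059/(150 + 3*I*√143)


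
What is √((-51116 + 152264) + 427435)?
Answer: √528583 ≈ 727.04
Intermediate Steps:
√((-51116 + 152264) + 427435) = √(101148 + 427435) = √528583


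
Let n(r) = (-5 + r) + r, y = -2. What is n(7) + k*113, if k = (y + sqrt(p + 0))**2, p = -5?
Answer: -104 - 452*I*sqrt(5) ≈ -104.0 - 1010.7*I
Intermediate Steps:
n(r) = -5 + 2*r
k = (-2 + I*sqrt(5))**2 (k = (-2 + sqrt(-5 + 0))**2 = (-2 + sqrt(-5))**2 = (-2 + I*sqrt(5))**2 ≈ -1.0 - 8.9443*I)
n(7) + k*113 = (-5 + 2*7) + (2 - I*sqrt(5))**2*113 = (-5 + 14) + 113*(2 - I*sqrt(5))**2 = 9 + 113*(2 - I*sqrt(5))**2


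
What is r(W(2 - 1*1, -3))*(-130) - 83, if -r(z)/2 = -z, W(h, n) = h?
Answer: -343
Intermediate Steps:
r(z) = 2*z (r(z) = -(-2)*z = 2*z)
r(W(2 - 1*1, -3))*(-130) - 83 = (2*(2 - 1*1))*(-130) - 83 = (2*(2 - 1))*(-130) - 83 = (2*1)*(-130) - 83 = 2*(-130) - 83 = -260 - 83 = -343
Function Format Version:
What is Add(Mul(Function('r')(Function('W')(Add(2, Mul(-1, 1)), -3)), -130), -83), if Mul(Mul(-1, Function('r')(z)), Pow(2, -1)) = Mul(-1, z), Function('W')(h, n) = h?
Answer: -343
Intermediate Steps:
Function('r')(z) = Mul(2, z) (Function('r')(z) = Mul(-2, Mul(-1, z)) = Mul(2, z))
Add(Mul(Function('r')(Function('W')(Add(2, Mul(-1, 1)), -3)), -130), -83) = Add(Mul(Mul(2, Add(2, Mul(-1, 1))), -130), -83) = Add(Mul(Mul(2, Add(2, -1)), -130), -83) = Add(Mul(Mul(2, 1), -130), -83) = Add(Mul(2, -130), -83) = Add(-260, -83) = -343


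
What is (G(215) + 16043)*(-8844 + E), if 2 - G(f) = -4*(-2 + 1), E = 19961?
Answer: 178327797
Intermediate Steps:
G(f) = -2 (G(f) = 2 - (-4)*(-2 + 1) = 2 - (-4)*(-1) = 2 - 1*4 = 2 - 4 = -2)
(G(215) + 16043)*(-8844 + E) = (-2 + 16043)*(-8844 + 19961) = 16041*11117 = 178327797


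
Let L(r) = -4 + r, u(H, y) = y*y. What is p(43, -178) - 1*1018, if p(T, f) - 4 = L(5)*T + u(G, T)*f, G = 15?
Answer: -330093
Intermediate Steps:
u(H, y) = y²
p(T, f) = 4 + T + f*T² (p(T, f) = 4 + ((-4 + 5)*T + T²*f) = 4 + (1*T + f*T²) = 4 + (T + f*T²) = 4 + T + f*T²)
p(43, -178) - 1*1018 = (4 + 43 - 178*43²) - 1*1018 = (4 + 43 - 178*1849) - 1018 = (4 + 43 - 329122) - 1018 = -329075 - 1018 = -330093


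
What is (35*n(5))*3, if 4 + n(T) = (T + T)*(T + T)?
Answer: 10080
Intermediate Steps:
n(T) = -4 + 4*T² (n(T) = -4 + (T + T)*(T + T) = -4 + (2*T)*(2*T) = -4 + 4*T²)
(35*n(5))*3 = (35*(-4 + 4*5²))*3 = (35*(-4 + 4*25))*3 = (35*(-4 + 100))*3 = (35*96)*3 = 3360*3 = 10080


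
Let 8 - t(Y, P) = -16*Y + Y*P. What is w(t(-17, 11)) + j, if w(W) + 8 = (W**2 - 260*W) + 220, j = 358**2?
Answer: 154325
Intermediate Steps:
j = 128164
t(Y, P) = 8 + 16*Y - P*Y (t(Y, P) = 8 - (-16*Y + Y*P) = 8 - (-16*Y + P*Y) = 8 + (16*Y - P*Y) = 8 + 16*Y - P*Y)
w(W) = 212 + W**2 - 260*W (w(W) = -8 + ((W**2 - 260*W) + 220) = -8 + (220 + W**2 - 260*W) = 212 + W**2 - 260*W)
w(t(-17, 11)) + j = (212 + (8 + 16*(-17) - 1*11*(-17))**2 - 260*(8 + 16*(-17) - 1*11*(-17))) + 128164 = (212 + (8 - 272 + 187)**2 - 260*(8 - 272 + 187)) + 128164 = (212 + (-77)**2 - 260*(-77)) + 128164 = (212 + 5929 + 20020) + 128164 = 26161 + 128164 = 154325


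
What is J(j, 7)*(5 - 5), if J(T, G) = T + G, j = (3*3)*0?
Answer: 0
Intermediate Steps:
j = 0 (j = 9*0 = 0)
J(T, G) = G + T
J(j, 7)*(5 - 5) = (7 + 0)*(5 - 5) = 7*0 = 0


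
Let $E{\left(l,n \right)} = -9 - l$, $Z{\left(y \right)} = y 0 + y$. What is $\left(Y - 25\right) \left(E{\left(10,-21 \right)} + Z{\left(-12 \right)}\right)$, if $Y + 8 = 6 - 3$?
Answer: $930$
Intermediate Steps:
$Z{\left(y \right)} = y$ ($Z{\left(y \right)} = 0 + y = y$)
$Y = -5$ ($Y = -8 + \left(6 - 3\right) = -8 + 3 = -5$)
$\left(Y - 25\right) \left(E{\left(10,-21 \right)} + Z{\left(-12 \right)}\right) = \left(-5 - 25\right) \left(\left(-9 - 10\right) - 12\right) = - 30 \left(\left(-9 - 10\right) - 12\right) = - 30 \left(-19 - 12\right) = \left(-30\right) \left(-31\right) = 930$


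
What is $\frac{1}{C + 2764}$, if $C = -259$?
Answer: $\frac{1}{2505} \approx 0.0003992$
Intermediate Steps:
$\frac{1}{C + 2764} = \frac{1}{-259 + 2764} = \frac{1}{2505}$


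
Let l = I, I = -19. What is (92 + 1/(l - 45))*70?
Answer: 206045/32 ≈ 6438.9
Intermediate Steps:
l = -19
(92 + 1/(l - 45))*70 = (92 + 1/(-19 - 45))*70 = (92 + 1/(-64))*70 = (92 - 1/64)*70 = (5887/64)*70 = 206045/32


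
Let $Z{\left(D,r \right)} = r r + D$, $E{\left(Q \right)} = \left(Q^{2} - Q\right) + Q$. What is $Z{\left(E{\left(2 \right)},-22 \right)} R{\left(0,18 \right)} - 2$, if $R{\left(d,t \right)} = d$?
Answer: $-2$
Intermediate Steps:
$E{\left(Q \right)} = Q^{2}$
$Z{\left(D,r \right)} = D + r^{2}$ ($Z{\left(D,r \right)} = r^{2} + D = D + r^{2}$)
$Z{\left(E{\left(2 \right)},-22 \right)} R{\left(0,18 \right)} - 2 = \left(2^{2} + \left(-22\right)^{2}\right) 0 - 2 = \left(4 + 484\right) 0 - 2 = 488 \cdot 0 - 2 = 0 - 2 = -2$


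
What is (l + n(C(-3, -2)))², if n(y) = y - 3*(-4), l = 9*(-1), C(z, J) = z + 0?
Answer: 0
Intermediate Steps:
C(z, J) = z
l = -9
n(y) = 12 + y (n(y) = y + 12 = 12 + y)
(l + n(C(-3, -2)))² = (-9 + (12 - 3))² = (-9 + 9)² = 0² = 0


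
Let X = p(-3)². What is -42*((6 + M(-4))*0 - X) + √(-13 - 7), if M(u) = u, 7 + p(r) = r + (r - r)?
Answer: 4200 + 2*I*√5 ≈ 4200.0 + 4.4721*I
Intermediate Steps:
p(r) = -7 + r (p(r) = -7 + (r + (r - r)) = -7 + (r + 0) = -7 + r)
X = 100 (X = (-7 - 3)² = (-10)² = 100)
-42*((6 + M(-4))*0 - X) + √(-13 - 7) = -42*((6 - 4)*0 - 1*100) + √(-13 - 7) = -42*(2*0 - 100) + √(-20) = -42*(0 - 100) + 2*I*√5 = -42*(-100) + 2*I*√5 = 4200 + 2*I*√5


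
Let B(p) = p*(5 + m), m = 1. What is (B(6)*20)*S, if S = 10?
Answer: 7200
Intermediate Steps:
B(p) = 6*p (B(p) = p*(5 + 1) = p*6 = 6*p)
(B(6)*20)*S = ((6*6)*20)*10 = (36*20)*10 = 720*10 = 7200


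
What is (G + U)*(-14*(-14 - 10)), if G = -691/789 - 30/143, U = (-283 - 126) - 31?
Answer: -5573832656/37609 ≈ -1.4820e+5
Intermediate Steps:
U = -440 (U = -409 - 31 = -440)
G = -122483/112827 (G = -691*1/789 - 30*1/143 = -691/789 - 30/143 = -122483/112827 ≈ -1.0856)
(G + U)*(-14*(-14 - 10)) = (-122483/112827 - 440)*(-14*(-14 - 10)) = -(-696729082)*(-24)/112827 = -49766363/112827*336 = -5573832656/37609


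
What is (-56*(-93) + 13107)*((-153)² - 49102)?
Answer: -470567295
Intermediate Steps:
(-56*(-93) + 13107)*((-153)² - 49102) = (5208 + 13107)*(23409 - 49102) = 18315*(-25693) = -470567295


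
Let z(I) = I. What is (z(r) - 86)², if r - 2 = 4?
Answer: 6400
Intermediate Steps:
r = 6 (r = 2 + 4 = 6)
(z(r) - 86)² = (6 - 86)² = (-80)² = 6400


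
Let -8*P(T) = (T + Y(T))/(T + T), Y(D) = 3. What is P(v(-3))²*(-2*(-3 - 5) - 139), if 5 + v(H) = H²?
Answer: -6027/4096 ≈ -1.4714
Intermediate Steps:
v(H) = -5 + H²
P(T) = -(3 + T)/(16*T) (P(T) = -(T + 3)/(8*(T + T)) = -(3 + T)/(8*(2*T)) = -(3 + T)*1/(2*T)/8 = -(3 + T)/(16*T))
P(v(-3))²*(-2*(-3 - 5) - 139) = ((-3 - (-5 + (-3)²))/(16*(-5 + (-3)²)))²*(-2*(-3 - 5) - 139) = ((-3 - (-5 + 9))/(16*(-5 + 9)))²*(-2*(-8) - 139) = ((1/16)*(-3 - 1*4)/4)²*(16 - 139) = ((1/16)*(¼)*(-3 - 4))²*(-123) = ((1/16)*(¼)*(-7))²*(-123) = (-7/64)²*(-123) = (49/4096)*(-123) = -6027/4096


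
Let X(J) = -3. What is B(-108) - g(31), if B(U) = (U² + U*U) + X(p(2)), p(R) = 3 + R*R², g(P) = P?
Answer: 23294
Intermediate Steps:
p(R) = 3 + R³
B(U) = -3 + 2*U² (B(U) = (U² + U*U) - 3 = (U² + U²) - 3 = 2*U² - 3 = -3 + 2*U²)
B(-108) - g(31) = (-3 + 2*(-108)²) - 1*31 = (-3 + 2*11664) - 31 = (-3 + 23328) - 31 = 23325 - 31 = 23294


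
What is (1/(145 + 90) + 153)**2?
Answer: 1292833936/55225 ≈ 23410.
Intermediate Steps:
(1/(145 + 90) + 153)**2 = (1/235 + 153)**2 = (35956/235)**2 = 1292833936/55225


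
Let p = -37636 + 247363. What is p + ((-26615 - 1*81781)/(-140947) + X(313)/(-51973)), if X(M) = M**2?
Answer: 1536334051047002/7325438431 ≈ 2.0973e+5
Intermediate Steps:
p = 209727
p + ((-26615 - 1*81781)/(-140947) + X(313)/(-51973)) = 209727 + ((-26615 - 1*81781)/(-140947) + 313**2/(-51973)) = 209727 + ((-26615 - 81781)*(-1/140947) + 97969*(-1/51973)) = 209727 + (-108396*(-1/140947) - 97969/51973) = 209727 + (108396/140947 - 97969/51973) = 209727 - 8174771335/7325438431 = 1536334051047002/7325438431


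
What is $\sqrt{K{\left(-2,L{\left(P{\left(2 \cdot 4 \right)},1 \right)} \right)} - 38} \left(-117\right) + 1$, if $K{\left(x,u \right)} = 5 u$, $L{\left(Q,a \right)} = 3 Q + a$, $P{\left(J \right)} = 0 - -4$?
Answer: $1 - 351 \sqrt{3} \approx -606.95$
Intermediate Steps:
$P{\left(J \right)} = 4$ ($P{\left(J \right)} = 0 + 4 = 4$)
$L{\left(Q,a \right)} = a + 3 Q$
$\sqrt{K{\left(-2,L{\left(P{\left(2 \cdot 4 \right)},1 \right)} \right)} - 38} \left(-117\right) + 1 = \sqrt{5 \left(1 + 3 \cdot 4\right) - 38} \left(-117\right) + 1 = \sqrt{5 \left(1 + 12\right) - 38} \left(-117\right) + 1 = \sqrt{5 \cdot 13 - 38} \left(-117\right) + 1 = \sqrt{65 - 38} \left(-117\right) + 1 = \sqrt{27} \left(-117\right) + 1 = 3 \sqrt{3} \left(-117\right) + 1 = - 351 \sqrt{3} + 1 = 1 - 351 \sqrt{3}$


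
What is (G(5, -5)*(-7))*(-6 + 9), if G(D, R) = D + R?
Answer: 0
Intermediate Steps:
(G(5, -5)*(-7))*(-6 + 9) = ((5 - 5)*(-7))*(-6 + 9) = (0*(-7))*3 = 0*3 = 0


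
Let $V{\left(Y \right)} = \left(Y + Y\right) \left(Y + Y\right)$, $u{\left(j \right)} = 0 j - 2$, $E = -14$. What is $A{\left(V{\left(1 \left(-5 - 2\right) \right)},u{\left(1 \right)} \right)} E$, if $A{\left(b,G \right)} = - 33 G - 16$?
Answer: $-700$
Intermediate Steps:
$u{\left(j \right)} = -2$ ($u{\left(j \right)} = 0 - 2 = -2$)
$V{\left(Y \right)} = 4 Y^{2}$ ($V{\left(Y \right)} = 2 Y 2 Y = 4 Y^{2}$)
$A{\left(b,G \right)} = -16 - 33 G$
$A{\left(V{\left(1 \left(-5 - 2\right) \right)},u{\left(1 \right)} \right)} E = \left(-16 - -66\right) \left(-14\right) = \left(-16 + 66\right) \left(-14\right) = 50 \left(-14\right) = -700$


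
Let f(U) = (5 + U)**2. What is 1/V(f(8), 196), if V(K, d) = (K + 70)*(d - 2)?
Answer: 1/46366 ≈ 2.1568e-5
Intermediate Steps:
V(K, d) = (-2 + d)*(70 + K) (V(K, d) = (70 + K)*(-2 + d) = (-2 + d)*(70 + K))
1/V(f(8), 196) = 1/(-140 - 2*(5 + 8)**2 + 70*196 + (5 + 8)**2*196) = 1/(-140 - 2*13**2 + 13720 + 13**2*196) = 1/(-140 - 2*169 + 13720 + 169*196) = 1/(-140 - 338 + 13720 + 33124) = 1/46366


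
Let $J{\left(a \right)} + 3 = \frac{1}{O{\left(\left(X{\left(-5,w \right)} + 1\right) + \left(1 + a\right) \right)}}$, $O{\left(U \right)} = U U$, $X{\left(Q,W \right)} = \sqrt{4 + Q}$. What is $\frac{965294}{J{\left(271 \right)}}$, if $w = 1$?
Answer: $- \frac{16085744327902568}{49992040933} + \frac{527050524 i}{49992040933} \approx -3.2177 \cdot 10^{5} + 0.010543 i$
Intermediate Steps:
$O{\left(U \right)} = U^{2}$
$J{\left(a \right)} = -3 + \frac{1}{\left(2 + i + a\right)^{2}}$ ($J{\left(a \right)} = -3 + \frac{1}{\left(\left(\sqrt{4 - 5} + 1\right) + \left(1 + a\right)\right)^{2}} = -3 + \frac{1}{\left(\left(\sqrt{-1} + 1\right) + \left(1 + a\right)\right)^{2}} = -3 + \frac{1}{\left(\left(i + 1\right) + \left(1 + a\right)\right)^{2}} = -3 + \frac{1}{\left(\left(1 + i\right) + \left(1 + a\right)\right)^{2}} = -3 + \frac{1}{\left(2 + i + a\right)^{2}}$)
$\frac{965294}{J{\left(271 \right)}} = \frac{965294}{-3 + \frac{1}{\left(2 + i + 271\right)^{2}}} = \frac{965294}{-3 + \frac{1}{\left(273 + i\right)^{2}}}$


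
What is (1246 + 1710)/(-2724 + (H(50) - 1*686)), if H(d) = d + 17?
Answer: -2956/3343 ≈ -0.88424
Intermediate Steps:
H(d) = 17 + d
(1246 + 1710)/(-2724 + (H(50) - 1*686)) = (1246 + 1710)/(-2724 + ((17 + 50) - 1*686)) = 2956/(-2724 + (67 - 686)) = 2956/(-2724 - 619) = 2956/(-3343) = 2956*(-1/3343) = -2956/3343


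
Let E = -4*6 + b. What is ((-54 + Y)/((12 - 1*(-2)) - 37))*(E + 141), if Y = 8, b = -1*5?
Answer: 224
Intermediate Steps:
b = -5
E = -29 (E = -4*6 - 5 = -24 - 5 = -29)
((-54 + Y)/((12 - 1*(-2)) - 37))*(E + 141) = ((-54 + 8)/((12 - 1*(-2)) - 37))*(-29 + 141) = -46/((12 + 2) - 37)*112 = -46/(14 - 37)*112 = -46/(-23)*112 = -46*(-1/23)*112 = 2*112 = 224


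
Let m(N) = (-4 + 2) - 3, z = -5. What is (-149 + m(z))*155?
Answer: -23870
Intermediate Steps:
m(N) = -5 (m(N) = -2 - 3 = -5)
(-149 + m(z))*155 = (-149 - 5)*155 = -154*155 = -23870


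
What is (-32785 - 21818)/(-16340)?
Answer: 54603/16340 ≈ 3.3417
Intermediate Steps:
(-32785 - 21818)/(-16340) = -54603*(-1/16340) = 54603/16340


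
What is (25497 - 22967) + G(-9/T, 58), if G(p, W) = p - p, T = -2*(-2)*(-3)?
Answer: 2530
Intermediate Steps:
T = -12 (T = 4*(-3) = -12)
G(p, W) = 0
(25497 - 22967) + G(-9/T, 58) = (25497 - 22967) + 0 = 2530 + 0 = 2530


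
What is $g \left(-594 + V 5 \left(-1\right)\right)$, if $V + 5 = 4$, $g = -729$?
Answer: $429381$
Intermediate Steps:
$V = -1$ ($V = -5 + 4 = -1$)
$g \left(-594 + V 5 \left(-1\right)\right) = - 729 \left(-594 + \left(-1\right) 5 \left(-1\right)\right) = - 729 \left(-594 - -5\right) = - 729 \left(-594 + 5\right) = \left(-729\right) \left(-589\right) = 429381$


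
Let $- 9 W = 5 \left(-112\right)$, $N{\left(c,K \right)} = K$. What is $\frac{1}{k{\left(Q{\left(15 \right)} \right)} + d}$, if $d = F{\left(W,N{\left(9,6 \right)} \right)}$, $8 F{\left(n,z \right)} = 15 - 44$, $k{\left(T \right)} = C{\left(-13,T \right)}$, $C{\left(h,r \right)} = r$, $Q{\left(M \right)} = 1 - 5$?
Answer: $- \frac{8}{61} \approx -0.13115$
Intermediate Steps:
$Q{\left(M \right)} = -4$
$k{\left(T \right)} = T$
$W = \frac{560}{9}$ ($W = - \frac{5 \left(-112\right)}{9} = \left(- \frac{1}{9}\right) \left(-560\right) = \frac{560}{9} \approx 62.222$)
$F{\left(n,z \right)} = - \frac{29}{8}$ ($F{\left(n,z \right)} = \frac{15 - 44}{8} = \frac{1}{8} \left(-29\right) = - \frac{29}{8}$)
$d = - \frac{29}{8} \approx -3.625$
$\frac{1}{k{\left(Q{\left(15 \right)} \right)} + d} = \frac{1}{-4 - \frac{29}{8}} = \frac{1}{- \frac{61}{8}} = - \frac{8}{61}$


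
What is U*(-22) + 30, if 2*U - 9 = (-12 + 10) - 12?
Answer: 85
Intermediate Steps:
U = -5/2 (U = 9/2 + ((-12 + 10) - 12)/2 = 9/2 + (-2 - 12)/2 = 9/2 + (½)*(-14) = 9/2 - 7 = -5/2 ≈ -2.5000)
U*(-22) + 30 = -5/2*(-22) + 30 = 55 + 30 = 85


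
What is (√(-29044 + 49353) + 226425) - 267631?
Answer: -41206 + √20309 ≈ -41064.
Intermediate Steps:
(√(-29044 + 49353) + 226425) - 267631 = (√20309 + 226425) - 267631 = (226425 + √20309) - 267631 = -41206 + √20309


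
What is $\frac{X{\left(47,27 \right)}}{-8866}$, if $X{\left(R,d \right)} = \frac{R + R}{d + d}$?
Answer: $- \frac{47}{239382} \approx -0.00019634$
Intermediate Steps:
$X{\left(R,d \right)} = \frac{R}{d}$ ($X{\left(R,d \right)} = \frac{2 R}{2 d} = 2 R \frac{1}{2 d} = \frac{R}{d}$)
$\frac{X{\left(47,27 \right)}}{-8866} = \frac{47 \cdot \frac{1}{27}}{-8866} = 47 \cdot \frac{1}{27} \left(- \frac{1}{8866}\right) = \frac{47}{27} \left(- \frac{1}{8866}\right) = - \frac{47}{239382}$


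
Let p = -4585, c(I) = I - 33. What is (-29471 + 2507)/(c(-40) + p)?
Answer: 13482/2329 ≈ 5.7887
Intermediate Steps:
c(I) = -33 + I
(-29471 + 2507)/(c(-40) + p) = (-29471 + 2507)/((-33 - 40) - 4585) = -26964/(-73 - 4585) = -26964/(-4658) = -26964*(-1/4658) = 13482/2329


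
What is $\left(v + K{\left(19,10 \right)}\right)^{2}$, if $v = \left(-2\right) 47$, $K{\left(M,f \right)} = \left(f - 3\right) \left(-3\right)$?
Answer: $13225$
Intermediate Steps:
$K{\left(M,f \right)} = 9 - 3 f$ ($K{\left(M,f \right)} = \left(-3 + f\right) \left(-3\right) = 9 - 3 f$)
$v = -94$
$\left(v + K{\left(19,10 \right)}\right)^{2} = \left(-94 + \left(9 - 30\right)\right)^{2} = \left(-94 - 21\right)^{2} = \left(-115\right)^{2} = 13225$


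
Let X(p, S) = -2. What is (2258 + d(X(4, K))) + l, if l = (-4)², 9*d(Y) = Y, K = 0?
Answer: 20464/9 ≈ 2273.8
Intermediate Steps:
d(Y) = Y/9
l = 16
(2258 + d(X(4, K))) + l = (2258 + (⅑)*(-2)) + 16 = (2258 - 2/9) + 16 = 20320/9 + 16 = 20464/9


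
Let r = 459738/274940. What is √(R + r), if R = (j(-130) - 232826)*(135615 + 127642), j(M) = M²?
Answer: I*√1074238548625863792370/137470 ≈ 2.3842e+5*I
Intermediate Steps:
r = 229869/137470 (r = 459738*(1/274940) = 229869/137470 ≈ 1.6721)
R = -56844030982 (R = ((-130)² - 232826)*(135615 + 127642) = (16900 - 232826)*263257 = -215926*263257 = -56844030982)
√(R + r) = √(-56844030982 + 229869/137470) = √(-7814348938865671/137470) = I*√1074238548625863792370/137470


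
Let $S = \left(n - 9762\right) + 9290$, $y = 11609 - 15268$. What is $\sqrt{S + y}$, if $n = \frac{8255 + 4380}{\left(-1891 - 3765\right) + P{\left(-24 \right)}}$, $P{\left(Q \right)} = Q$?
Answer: $\frac{i \sqrt{333369353}}{284} \approx 64.29 i$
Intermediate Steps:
$y = -3659$ ($y = 11609 - 15268 = -3659$)
$n = - \frac{2527}{1136}$ ($n = \frac{8255 + 4380}{\left(-1891 - 3765\right) - 24} = \frac{12635}{\left(-1891 - 3765\right) - 24} = \frac{12635}{-5656 - 24} = \frac{12635}{-5680} = 12635 \left(- \frac{1}{5680}\right) = - \frac{2527}{1136} \approx -2.2245$)
$S = - \frac{538719}{1136}$ ($S = \left(- \frac{2527}{1136} - 9762\right) + 9290 = - \frac{11092159}{1136} + 9290 = - \frac{538719}{1136} \approx -474.22$)
$\sqrt{S + y} = \sqrt{- \frac{538719}{1136} - 3659} = \sqrt{- \frac{4695343}{1136}} = \frac{i \sqrt{333369353}}{284}$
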